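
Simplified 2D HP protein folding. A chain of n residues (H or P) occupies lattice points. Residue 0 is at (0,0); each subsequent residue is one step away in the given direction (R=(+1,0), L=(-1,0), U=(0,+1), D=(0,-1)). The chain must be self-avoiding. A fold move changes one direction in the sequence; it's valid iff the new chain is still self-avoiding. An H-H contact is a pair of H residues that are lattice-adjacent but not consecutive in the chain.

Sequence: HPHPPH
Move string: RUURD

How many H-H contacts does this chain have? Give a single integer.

Answer: 1

Derivation:
Positions: [(0, 0), (1, 0), (1, 1), (1, 2), (2, 2), (2, 1)]
H-H contact: residue 2 @(1,1) - residue 5 @(2, 1)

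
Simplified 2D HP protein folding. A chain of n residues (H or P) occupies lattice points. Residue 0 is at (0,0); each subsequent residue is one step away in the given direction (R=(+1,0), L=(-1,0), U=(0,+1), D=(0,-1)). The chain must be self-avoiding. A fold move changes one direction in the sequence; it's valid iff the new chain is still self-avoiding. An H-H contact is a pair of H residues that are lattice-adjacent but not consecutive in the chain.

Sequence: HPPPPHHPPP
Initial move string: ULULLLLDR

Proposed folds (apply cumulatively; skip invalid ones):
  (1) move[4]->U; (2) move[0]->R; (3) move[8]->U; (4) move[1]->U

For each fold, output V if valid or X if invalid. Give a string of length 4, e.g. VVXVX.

Initial: ULULLLLDR -> [(0, 0), (0, 1), (-1, 1), (-1, 2), (-2, 2), (-3, 2), (-4, 2), (-5, 2), (-5, 1), (-4, 1)]
Fold 1: move[4]->U => ULULULLDR VALID
Fold 2: move[0]->R => RLULULLDR INVALID (collision), skipped
Fold 3: move[8]->U => ULULULLDU INVALID (collision), skipped
Fold 4: move[1]->U => UUULULLDR VALID

Answer: VXXV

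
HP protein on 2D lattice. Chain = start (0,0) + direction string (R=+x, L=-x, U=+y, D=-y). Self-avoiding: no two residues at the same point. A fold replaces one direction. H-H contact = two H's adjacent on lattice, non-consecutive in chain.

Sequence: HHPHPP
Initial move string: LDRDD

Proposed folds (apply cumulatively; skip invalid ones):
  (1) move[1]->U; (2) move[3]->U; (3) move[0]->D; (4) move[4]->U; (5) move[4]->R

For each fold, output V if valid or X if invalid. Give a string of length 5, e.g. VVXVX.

Initial: LDRDD -> [(0, 0), (-1, 0), (-1, -1), (0, -1), (0, -2), (0, -3)]
Fold 1: move[1]->U => LURDD INVALID (collision), skipped
Fold 2: move[3]->U => LDRUD INVALID (collision), skipped
Fold 3: move[0]->D => DDRDD VALID
Fold 4: move[4]->U => DDRDU INVALID (collision), skipped
Fold 5: move[4]->R => DDRDR VALID

Answer: XXVXV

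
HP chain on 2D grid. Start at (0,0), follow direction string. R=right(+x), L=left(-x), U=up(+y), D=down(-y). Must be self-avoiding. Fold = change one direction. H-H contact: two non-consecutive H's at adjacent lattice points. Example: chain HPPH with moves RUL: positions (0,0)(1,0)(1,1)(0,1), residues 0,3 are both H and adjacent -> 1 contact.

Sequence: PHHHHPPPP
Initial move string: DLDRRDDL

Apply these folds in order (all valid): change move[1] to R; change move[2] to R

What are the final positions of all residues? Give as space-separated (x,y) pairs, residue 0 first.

Answer: (0,0) (0,-1) (1,-1) (2,-1) (3,-1) (4,-1) (4,-2) (4,-3) (3,-3)

Derivation:
Initial moves: DLDRRDDL
Fold: move[1]->R => DRDRRDDL (positions: [(0, 0), (0, -1), (1, -1), (1, -2), (2, -2), (3, -2), (3, -3), (3, -4), (2, -4)])
Fold: move[2]->R => DRRRRDDL (positions: [(0, 0), (0, -1), (1, -1), (2, -1), (3, -1), (4, -1), (4, -2), (4, -3), (3, -3)])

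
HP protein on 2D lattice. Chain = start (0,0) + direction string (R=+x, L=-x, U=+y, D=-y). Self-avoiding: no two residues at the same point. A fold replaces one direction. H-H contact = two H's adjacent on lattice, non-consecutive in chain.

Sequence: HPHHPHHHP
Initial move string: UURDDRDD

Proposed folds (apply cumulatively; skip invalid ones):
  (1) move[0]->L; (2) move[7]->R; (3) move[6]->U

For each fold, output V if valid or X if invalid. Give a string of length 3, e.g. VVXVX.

Answer: XVV

Derivation:
Initial: UURDDRDD -> [(0, 0), (0, 1), (0, 2), (1, 2), (1, 1), (1, 0), (2, 0), (2, -1), (2, -2)]
Fold 1: move[0]->L => LURDDRDD INVALID (collision), skipped
Fold 2: move[7]->R => UURDDRDR VALID
Fold 3: move[6]->U => UURDDRUR VALID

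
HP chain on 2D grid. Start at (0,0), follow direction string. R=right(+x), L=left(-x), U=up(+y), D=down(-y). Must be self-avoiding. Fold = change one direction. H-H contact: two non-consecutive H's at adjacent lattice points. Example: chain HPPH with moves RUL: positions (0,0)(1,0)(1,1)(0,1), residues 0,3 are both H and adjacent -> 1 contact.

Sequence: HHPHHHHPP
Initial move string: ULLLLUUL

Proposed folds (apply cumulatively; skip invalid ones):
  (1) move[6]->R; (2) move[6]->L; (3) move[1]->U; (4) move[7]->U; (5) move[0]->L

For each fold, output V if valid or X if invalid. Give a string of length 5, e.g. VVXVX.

Answer: XVVVV

Derivation:
Initial: ULLLLUUL -> [(0, 0), (0, 1), (-1, 1), (-2, 1), (-3, 1), (-4, 1), (-4, 2), (-4, 3), (-5, 3)]
Fold 1: move[6]->R => ULLLLURL INVALID (collision), skipped
Fold 2: move[6]->L => ULLLLULL VALID
Fold 3: move[1]->U => UULLLULL VALID
Fold 4: move[7]->U => UULLLULU VALID
Fold 5: move[0]->L => LULLLULU VALID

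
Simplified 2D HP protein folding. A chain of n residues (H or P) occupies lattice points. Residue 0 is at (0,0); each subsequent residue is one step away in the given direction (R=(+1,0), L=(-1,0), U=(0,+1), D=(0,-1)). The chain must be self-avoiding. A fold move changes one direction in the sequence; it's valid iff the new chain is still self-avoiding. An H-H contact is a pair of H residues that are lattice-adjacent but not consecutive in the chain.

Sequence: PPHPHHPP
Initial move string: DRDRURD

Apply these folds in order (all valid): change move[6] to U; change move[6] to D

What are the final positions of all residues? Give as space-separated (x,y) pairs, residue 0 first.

Answer: (0,0) (0,-1) (1,-1) (1,-2) (2,-2) (2,-1) (3,-1) (3,-2)

Derivation:
Initial moves: DRDRURD
Fold: move[6]->U => DRDRURU (positions: [(0, 0), (0, -1), (1, -1), (1, -2), (2, -2), (2, -1), (3, -1), (3, 0)])
Fold: move[6]->D => DRDRURD (positions: [(0, 0), (0, -1), (1, -1), (1, -2), (2, -2), (2, -1), (3, -1), (3, -2)])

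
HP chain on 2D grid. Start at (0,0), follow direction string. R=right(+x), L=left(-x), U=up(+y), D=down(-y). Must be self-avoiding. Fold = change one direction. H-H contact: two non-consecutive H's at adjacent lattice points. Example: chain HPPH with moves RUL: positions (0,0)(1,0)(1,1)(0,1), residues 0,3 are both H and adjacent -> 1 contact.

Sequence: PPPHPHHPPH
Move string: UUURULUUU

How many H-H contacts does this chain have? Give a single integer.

Positions: [(0, 0), (0, 1), (0, 2), (0, 3), (1, 3), (1, 4), (0, 4), (0, 5), (0, 6), (0, 7)]
H-H contact: residue 3 @(0,3) - residue 6 @(0, 4)

Answer: 1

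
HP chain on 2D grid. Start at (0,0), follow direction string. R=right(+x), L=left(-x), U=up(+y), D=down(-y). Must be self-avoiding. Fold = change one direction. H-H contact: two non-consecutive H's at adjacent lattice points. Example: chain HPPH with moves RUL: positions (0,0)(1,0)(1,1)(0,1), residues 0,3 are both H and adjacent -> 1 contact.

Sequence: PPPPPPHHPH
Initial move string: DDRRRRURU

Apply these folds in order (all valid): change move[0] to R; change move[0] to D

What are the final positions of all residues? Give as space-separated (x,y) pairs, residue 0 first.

Initial moves: DDRRRRURU
Fold: move[0]->R => RDRRRRURU (positions: [(0, 0), (1, 0), (1, -1), (2, -1), (3, -1), (4, -1), (5, -1), (5, 0), (6, 0), (6, 1)])
Fold: move[0]->D => DDRRRRURU (positions: [(0, 0), (0, -1), (0, -2), (1, -2), (2, -2), (3, -2), (4, -2), (4, -1), (5, -1), (5, 0)])

Answer: (0,0) (0,-1) (0,-2) (1,-2) (2,-2) (3,-2) (4,-2) (4,-1) (5,-1) (5,0)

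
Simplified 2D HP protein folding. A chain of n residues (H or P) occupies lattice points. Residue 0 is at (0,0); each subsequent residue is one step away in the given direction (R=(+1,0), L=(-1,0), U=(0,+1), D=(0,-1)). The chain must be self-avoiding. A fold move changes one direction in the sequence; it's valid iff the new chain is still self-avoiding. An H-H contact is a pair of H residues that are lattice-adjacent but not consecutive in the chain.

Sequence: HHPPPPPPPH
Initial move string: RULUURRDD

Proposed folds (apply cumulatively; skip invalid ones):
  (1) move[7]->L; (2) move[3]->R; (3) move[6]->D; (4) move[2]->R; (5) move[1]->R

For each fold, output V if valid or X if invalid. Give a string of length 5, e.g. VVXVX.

Initial: RULUURRDD -> [(0, 0), (1, 0), (1, 1), (0, 1), (0, 2), (0, 3), (1, 3), (2, 3), (2, 2), (2, 1)]
Fold 1: move[7]->L => RULUURRLD INVALID (collision), skipped
Fold 2: move[3]->R => RULRURRDD INVALID (collision), skipped
Fold 3: move[6]->D => RULUURDDD INVALID (collision), skipped
Fold 4: move[2]->R => RURUURRDD VALID
Fold 5: move[1]->R => RRRUURRDD VALID

Answer: XXXVV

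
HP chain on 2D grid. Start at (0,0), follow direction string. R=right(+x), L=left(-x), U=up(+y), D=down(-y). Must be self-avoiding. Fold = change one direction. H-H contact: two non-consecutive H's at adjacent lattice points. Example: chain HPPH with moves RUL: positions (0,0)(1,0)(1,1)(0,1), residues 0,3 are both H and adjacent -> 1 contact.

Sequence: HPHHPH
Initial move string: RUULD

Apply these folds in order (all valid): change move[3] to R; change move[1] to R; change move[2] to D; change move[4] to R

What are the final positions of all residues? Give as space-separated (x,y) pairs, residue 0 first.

Answer: (0,0) (1,0) (2,0) (2,-1) (3,-1) (4,-1)

Derivation:
Initial moves: RUULD
Fold: move[3]->R => RUURD (positions: [(0, 0), (1, 0), (1, 1), (1, 2), (2, 2), (2, 1)])
Fold: move[1]->R => RRURD (positions: [(0, 0), (1, 0), (2, 0), (2, 1), (3, 1), (3, 0)])
Fold: move[2]->D => RRDRD (positions: [(0, 0), (1, 0), (2, 0), (2, -1), (3, -1), (3, -2)])
Fold: move[4]->R => RRDRR (positions: [(0, 0), (1, 0), (2, 0), (2, -1), (3, -1), (4, -1)])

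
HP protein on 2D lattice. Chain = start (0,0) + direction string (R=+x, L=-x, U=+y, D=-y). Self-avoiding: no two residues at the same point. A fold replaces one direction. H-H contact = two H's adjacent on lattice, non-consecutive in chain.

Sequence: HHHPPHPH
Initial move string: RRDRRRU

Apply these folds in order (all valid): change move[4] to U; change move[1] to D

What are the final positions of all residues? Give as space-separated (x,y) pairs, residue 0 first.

Initial moves: RRDRRRU
Fold: move[4]->U => RRDRURU (positions: [(0, 0), (1, 0), (2, 0), (2, -1), (3, -1), (3, 0), (4, 0), (4, 1)])
Fold: move[1]->D => RDDRURU (positions: [(0, 0), (1, 0), (1, -1), (1, -2), (2, -2), (2, -1), (3, -1), (3, 0)])

Answer: (0,0) (1,0) (1,-1) (1,-2) (2,-2) (2,-1) (3,-1) (3,0)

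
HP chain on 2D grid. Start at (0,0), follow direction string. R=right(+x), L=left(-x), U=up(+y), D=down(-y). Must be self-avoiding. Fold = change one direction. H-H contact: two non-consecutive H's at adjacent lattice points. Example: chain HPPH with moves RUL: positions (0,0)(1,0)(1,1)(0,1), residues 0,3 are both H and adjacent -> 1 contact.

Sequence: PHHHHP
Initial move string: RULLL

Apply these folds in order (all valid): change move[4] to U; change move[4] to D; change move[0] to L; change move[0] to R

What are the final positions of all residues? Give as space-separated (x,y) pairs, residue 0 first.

Answer: (0,0) (1,0) (1,1) (0,1) (-1,1) (-1,0)

Derivation:
Initial moves: RULLL
Fold: move[4]->U => RULLU (positions: [(0, 0), (1, 0), (1, 1), (0, 1), (-1, 1), (-1, 2)])
Fold: move[4]->D => RULLD (positions: [(0, 0), (1, 0), (1, 1), (0, 1), (-1, 1), (-1, 0)])
Fold: move[0]->L => LULLD (positions: [(0, 0), (-1, 0), (-1, 1), (-2, 1), (-3, 1), (-3, 0)])
Fold: move[0]->R => RULLD (positions: [(0, 0), (1, 0), (1, 1), (0, 1), (-1, 1), (-1, 0)])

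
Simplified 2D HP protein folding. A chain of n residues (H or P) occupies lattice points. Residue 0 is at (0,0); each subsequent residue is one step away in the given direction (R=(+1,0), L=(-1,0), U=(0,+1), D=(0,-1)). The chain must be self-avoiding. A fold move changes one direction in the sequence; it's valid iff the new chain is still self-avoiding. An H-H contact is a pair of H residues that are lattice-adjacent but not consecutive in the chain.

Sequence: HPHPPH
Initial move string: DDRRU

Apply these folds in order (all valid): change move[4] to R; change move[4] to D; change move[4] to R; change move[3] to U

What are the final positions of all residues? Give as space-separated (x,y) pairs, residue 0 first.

Answer: (0,0) (0,-1) (0,-2) (1,-2) (1,-1) (2,-1)

Derivation:
Initial moves: DDRRU
Fold: move[4]->R => DDRRR (positions: [(0, 0), (0, -1), (0, -2), (1, -2), (2, -2), (3, -2)])
Fold: move[4]->D => DDRRD (positions: [(0, 0), (0, -1), (0, -2), (1, -2), (2, -2), (2, -3)])
Fold: move[4]->R => DDRRR (positions: [(0, 0), (0, -1), (0, -2), (1, -2), (2, -2), (3, -2)])
Fold: move[3]->U => DDRUR (positions: [(0, 0), (0, -1), (0, -2), (1, -2), (1, -1), (2, -1)])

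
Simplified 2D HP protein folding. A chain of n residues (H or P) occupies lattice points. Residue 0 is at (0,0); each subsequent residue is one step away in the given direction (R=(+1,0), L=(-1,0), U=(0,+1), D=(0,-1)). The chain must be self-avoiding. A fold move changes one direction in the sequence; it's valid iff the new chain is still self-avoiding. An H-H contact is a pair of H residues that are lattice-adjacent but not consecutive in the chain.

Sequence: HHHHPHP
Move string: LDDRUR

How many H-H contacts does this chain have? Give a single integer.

Answer: 2

Derivation:
Positions: [(0, 0), (-1, 0), (-1, -1), (-1, -2), (0, -2), (0, -1), (1, -1)]
H-H contact: residue 0 @(0,0) - residue 5 @(0, -1)
H-H contact: residue 2 @(-1,-1) - residue 5 @(0, -1)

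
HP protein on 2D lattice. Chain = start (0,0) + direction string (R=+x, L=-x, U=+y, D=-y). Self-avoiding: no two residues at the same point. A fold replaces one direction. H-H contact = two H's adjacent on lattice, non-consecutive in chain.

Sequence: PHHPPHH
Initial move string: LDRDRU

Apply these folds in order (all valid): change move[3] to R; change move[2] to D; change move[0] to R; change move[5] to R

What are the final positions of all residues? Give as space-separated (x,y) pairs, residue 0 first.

Initial moves: LDRDRU
Fold: move[3]->R => LDRRRU (positions: [(0, 0), (-1, 0), (-1, -1), (0, -1), (1, -1), (2, -1), (2, 0)])
Fold: move[2]->D => LDDRRU (positions: [(0, 0), (-1, 0), (-1, -1), (-1, -2), (0, -2), (1, -2), (1, -1)])
Fold: move[0]->R => RDDRRU (positions: [(0, 0), (1, 0), (1, -1), (1, -2), (2, -2), (3, -2), (3, -1)])
Fold: move[5]->R => RDDRRR (positions: [(0, 0), (1, 0), (1, -1), (1, -2), (2, -2), (3, -2), (4, -2)])

Answer: (0,0) (1,0) (1,-1) (1,-2) (2,-2) (3,-2) (4,-2)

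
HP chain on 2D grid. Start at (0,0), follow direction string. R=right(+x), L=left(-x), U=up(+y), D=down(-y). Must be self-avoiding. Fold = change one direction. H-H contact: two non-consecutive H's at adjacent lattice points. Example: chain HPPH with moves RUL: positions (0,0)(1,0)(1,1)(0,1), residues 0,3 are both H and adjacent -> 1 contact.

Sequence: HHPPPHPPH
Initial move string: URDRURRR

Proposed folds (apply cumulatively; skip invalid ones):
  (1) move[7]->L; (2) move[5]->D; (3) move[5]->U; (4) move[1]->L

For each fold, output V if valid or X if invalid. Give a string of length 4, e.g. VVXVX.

Answer: XXVX

Derivation:
Initial: URDRURRR -> [(0, 0), (0, 1), (1, 1), (1, 0), (2, 0), (2, 1), (3, 1), (4, 1), (5, 1)]
Fold 1: move[7]->L => URDRURRL INVALID (collision), skipped
Fold 2: move[5]->D => URDRUDRR INVALID (collision), skipped
Fold 3: move[5]->U => URDRUURR VALID
Fold 4: move[1]->L => ULDRUURR INVALID (collision), skipped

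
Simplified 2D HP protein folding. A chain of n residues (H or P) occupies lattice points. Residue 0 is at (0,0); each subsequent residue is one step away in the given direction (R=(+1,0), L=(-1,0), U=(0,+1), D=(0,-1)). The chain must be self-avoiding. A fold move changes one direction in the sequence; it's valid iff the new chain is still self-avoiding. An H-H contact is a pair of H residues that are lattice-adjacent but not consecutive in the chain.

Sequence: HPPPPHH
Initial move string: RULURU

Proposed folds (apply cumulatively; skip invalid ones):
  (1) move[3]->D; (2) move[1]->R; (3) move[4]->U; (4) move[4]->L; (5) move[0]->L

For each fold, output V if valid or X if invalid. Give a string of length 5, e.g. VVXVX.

Initial: RULURU -> [(0, 0), (1, 0), (1, 1), (0, 1), (0, 2), (1, 2), (1, 3)]
Fold 1: move[3]->D => RULDRU INVALID (collision), skipped
Fold 2: move[1]->R => RRLURU INVALID (collision), skipped
Fold 3: move[4]->U => RULUUU VALID
Fold 4: move[4]->L => RULULU VALID
Fold 5: move[0]->L => LULULU VALID

Answer: XXVVV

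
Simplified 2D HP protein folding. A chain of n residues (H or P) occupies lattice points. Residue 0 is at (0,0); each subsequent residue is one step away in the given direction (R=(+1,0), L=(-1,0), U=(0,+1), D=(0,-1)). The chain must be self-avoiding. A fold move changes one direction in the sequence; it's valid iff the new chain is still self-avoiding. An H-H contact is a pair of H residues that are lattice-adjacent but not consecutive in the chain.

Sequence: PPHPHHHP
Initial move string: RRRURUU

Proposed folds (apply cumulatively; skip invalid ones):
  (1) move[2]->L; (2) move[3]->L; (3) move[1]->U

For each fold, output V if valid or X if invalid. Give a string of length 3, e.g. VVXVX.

Initial: RRRURUU -> [(0, 0), (1, 0), (2, 0), (3, 0), (3, 1), (4, 1), (4, 2), (4, 3)]
Fold 1: move[2]->L => RRLURUU INVALID (collision), skipped
Fold 2: move[3]->L => RRRLRUU INVALID (collision), skipped
Fold 3: move[1]->U => RURURUU VALID

Answer: XXV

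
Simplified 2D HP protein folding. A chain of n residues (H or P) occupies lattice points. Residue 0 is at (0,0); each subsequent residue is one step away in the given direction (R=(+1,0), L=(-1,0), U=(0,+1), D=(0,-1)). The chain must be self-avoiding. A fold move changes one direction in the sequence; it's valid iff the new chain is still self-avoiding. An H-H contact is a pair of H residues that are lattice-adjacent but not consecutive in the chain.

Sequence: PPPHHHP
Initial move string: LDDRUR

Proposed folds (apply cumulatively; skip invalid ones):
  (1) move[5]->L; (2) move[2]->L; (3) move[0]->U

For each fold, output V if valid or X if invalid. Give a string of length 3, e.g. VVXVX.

Answer: XXX

Derivation:
Initial: LDDRUR -> [(0, 0), (-1, 0), (-1, -1), (-1, -2), (0, -2), (0, -1), (1, -1)]
Fold 1: move[5]->L => LDDRUL INVALID (collision), skipped
Fold 2: move[2]->L => LDLRUR INVALID (collision), skipped
Fold 3: move[0]->U => UDDRUR INVALID (collision), skipped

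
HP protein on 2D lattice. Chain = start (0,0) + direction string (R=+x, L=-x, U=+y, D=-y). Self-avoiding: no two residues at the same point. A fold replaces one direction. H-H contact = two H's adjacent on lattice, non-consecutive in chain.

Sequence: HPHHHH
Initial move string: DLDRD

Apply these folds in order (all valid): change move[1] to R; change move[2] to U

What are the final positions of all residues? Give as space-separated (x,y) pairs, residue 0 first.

Initial moves: DLDRD
Fold: move[1]->R => DRDRD (positions: [(0, 0), (0, -1), (1, -1), (1, -2), (2, -2), (2, -3)])
Fold: move[2]->U => DRURD (positions: [(0, 0), (0, -1), (1, -1), (1, 0), (2, 0), (2, -1)])

Answer: (0,0) (0,-1) (1,-1) (1,0) (2,0) (2,-1)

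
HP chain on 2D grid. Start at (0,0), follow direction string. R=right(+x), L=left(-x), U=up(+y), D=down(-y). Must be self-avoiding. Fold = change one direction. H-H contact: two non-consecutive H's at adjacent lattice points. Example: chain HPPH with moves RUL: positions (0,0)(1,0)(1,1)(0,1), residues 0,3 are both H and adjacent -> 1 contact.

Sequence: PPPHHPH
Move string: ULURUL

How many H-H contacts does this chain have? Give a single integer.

Answer: 1

Derivation:
Positions: [(0, 0), (0, 1), (-1, 1), (-1, 2), (0, 2), (0, 3), (-1, 3)]
H-H contact: residue 3 @(-1,2) - residue 6 @(-1, 3)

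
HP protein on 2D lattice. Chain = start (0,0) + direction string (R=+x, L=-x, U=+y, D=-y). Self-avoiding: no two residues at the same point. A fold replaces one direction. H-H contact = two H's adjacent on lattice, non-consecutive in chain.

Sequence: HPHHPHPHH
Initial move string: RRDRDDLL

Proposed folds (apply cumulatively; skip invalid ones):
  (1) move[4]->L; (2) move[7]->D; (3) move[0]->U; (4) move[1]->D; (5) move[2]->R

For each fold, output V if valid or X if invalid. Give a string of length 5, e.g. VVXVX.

Initial: RRDRDDLL -> [(0, 0), (1, 0), (2, 0), (2, -1), (3, -1), (3, -2), (3, -3), (2, -3), (1, -3)]
Fold 1: move[4]->L => RRDRLDLL INVALID (collision), skipped
Fold 2: move[7]->D => RRDRDDLD VALID
Fold 3: move[0]->U => URDRDDLD VALID
Fold 4: move[1]->D => UDDRDDLD INVALID (collision), skipped
Fold 5: move[2]->R => URRRDDLD VALID

Answer: XVVXV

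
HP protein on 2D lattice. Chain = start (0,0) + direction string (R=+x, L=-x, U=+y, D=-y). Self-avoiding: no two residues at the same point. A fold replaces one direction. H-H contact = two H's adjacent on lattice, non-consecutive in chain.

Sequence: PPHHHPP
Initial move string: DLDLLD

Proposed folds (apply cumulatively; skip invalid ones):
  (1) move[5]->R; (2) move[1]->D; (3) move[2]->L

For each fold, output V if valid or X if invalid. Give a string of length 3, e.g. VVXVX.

Initial: DLDLLD -> [(0, 0), (0, -1), (-1, -1), (-1, -2), (-2, -2), (-3, -2), (-3, -3)]
Fold 1: move[5]->R => DLDLLR INVALID (collision), skipped
Fold 2: move[1]->D => DDDLLD VALID
Fold 3: move[2]->L => DDLLLD VALID

Answer: XVV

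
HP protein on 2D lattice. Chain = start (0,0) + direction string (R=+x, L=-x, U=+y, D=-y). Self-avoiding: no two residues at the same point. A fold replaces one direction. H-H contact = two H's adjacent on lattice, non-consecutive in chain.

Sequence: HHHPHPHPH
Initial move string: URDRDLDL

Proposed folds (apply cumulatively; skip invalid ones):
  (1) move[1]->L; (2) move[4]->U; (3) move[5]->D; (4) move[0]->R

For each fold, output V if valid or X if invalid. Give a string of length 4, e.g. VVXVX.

Answer: XXVV

Derivation:
Initial: URDRDLDL -> [(0, 0), (0, 1), (1, 1), (1, 0), (2, 0), (2, -1), (1, -1), (1, -2), (0, -2)]
Fold 1: move[1]->L => ULDRDLDL INVALID (collision), skipped
Fold 2: move[4]->U => URDRULDL INVALID (collision), skipped
Fold 3: move[5]->D => URDRDDDL VALID
Fold 4: move[0]->R => RRDRDDDL VALID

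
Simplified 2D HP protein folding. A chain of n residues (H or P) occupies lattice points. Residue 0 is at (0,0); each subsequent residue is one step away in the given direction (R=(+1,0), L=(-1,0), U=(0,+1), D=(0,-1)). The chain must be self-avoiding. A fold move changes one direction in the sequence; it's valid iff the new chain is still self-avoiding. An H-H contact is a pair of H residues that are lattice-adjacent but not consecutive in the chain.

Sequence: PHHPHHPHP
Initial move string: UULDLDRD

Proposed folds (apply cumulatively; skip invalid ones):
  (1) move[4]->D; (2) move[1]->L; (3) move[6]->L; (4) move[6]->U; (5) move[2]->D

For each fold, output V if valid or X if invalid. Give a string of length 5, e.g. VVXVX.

Initial: UULDLDRD -> [(0, 0), (0, 1), (0, 2), (-1, 2), (-1, 1), (-2, 1), (-2, 0), (-1, 0), (-1, -1)]
Fold 1: move[4]->D => UULDDDRD VALID
Fold 2: move[1]->L => ULLDDDRD VALID
Fold 3: move[6]->L => ULLDDDLD VALID
Fold 4: move[6]->U => ULLDDDUD INVALID (collision), skipped
Fold 5: move[2]->D => ULDDDDLD VALID

Answer: VVVXV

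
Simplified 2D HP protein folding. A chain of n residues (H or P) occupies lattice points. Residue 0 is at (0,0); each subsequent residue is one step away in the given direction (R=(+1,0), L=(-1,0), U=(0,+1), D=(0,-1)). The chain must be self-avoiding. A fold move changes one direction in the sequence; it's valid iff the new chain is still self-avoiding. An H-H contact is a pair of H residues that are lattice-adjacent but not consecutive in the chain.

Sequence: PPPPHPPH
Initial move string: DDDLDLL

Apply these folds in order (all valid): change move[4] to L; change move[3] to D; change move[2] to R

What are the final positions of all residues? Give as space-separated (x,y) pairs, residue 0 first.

Answer: (0,0) (0,-1) (0,-2) (1,-2) (1,-3) (0,-3) (-1,-3) (-2,-3)

Derivation:
Initial moves: DDDLDLL
Fold: move[4]->L => DDDLLLL (positions: [(0, 0), (0, -1), (0, -2), (0, -3), (-1, -3), (-2, -3), (-3, -3), (-4, -3)])
Fold: move[3]->D => DDDDLLL (positions: [(0, 0), (0, -1), (0, -2), (0, -3), (0, -4), (-1, -4), (-2, -4), (-3, -4)])
Fold: move[2]->R => DDRDLLL (positions: [(0, 0), (0, -1), (0, -2), (1, -2), (1, -3), (0, -3), (-1, -3), (-2, -3)])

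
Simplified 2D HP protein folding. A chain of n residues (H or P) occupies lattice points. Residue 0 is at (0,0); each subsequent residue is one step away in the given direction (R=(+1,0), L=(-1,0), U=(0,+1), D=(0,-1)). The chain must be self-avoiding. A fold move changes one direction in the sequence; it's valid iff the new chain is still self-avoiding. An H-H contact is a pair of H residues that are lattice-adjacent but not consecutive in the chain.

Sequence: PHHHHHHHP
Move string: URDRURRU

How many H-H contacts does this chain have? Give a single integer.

Answer: 1

Derivation:
Positions: [(0, 0), (0, 1), (1, 1), (1, 0), (2, 0), (2, 1), (3, 1), (4, 1), (4, 2)]
H-H contact: residue 2 @(1,1) - residue 5 @(2, 1)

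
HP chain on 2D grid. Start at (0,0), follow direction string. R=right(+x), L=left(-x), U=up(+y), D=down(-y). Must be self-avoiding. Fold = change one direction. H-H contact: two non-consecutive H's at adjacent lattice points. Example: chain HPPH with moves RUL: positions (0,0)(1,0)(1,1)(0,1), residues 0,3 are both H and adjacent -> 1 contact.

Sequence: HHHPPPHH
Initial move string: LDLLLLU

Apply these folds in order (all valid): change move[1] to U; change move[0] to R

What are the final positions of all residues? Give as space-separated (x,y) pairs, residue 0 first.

Initial moves: LDLLLLU
Fold: move[1]->U => LULLLLU (positions: [(0, 0), (-1, 0), (-1, 1), (-2, 1), (-3, 1), (-4, 1), (-5, 1), (-5, 2)])
Fold: move[0]->R => RULLLLU (positions: [(0, 0), (1, 0), (1, 1), (0, 1), (-1, 1), (-2, 1), (-3, 1), (-3, 2)])

Answer: (0,0) (1,0) (1,1) (0,1) (-1,1) (-2,1) (-3,1) (-3,2)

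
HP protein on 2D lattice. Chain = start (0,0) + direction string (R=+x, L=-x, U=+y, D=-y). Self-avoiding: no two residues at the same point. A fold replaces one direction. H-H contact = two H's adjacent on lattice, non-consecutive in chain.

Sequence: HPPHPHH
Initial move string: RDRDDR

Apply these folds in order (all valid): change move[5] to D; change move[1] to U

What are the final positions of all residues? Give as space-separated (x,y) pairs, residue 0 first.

Initial moves: RDRDDR
Fold: move[5]->D => RDRDDD (positions: [(0, 0), (1, 0), (1, -1), (2, -1), (2, -2), (2, -3), (2, -4)])
Fold: move[1]->U => RURDDD (positions: [(0, 0), (1, 0), (1, 1), (2, 1), (2, 0), (2, -1), (2, -2)])

Answer: (0,0) (1,0) (1,1) (2,1) (2,0) (2,-1) (2,-2)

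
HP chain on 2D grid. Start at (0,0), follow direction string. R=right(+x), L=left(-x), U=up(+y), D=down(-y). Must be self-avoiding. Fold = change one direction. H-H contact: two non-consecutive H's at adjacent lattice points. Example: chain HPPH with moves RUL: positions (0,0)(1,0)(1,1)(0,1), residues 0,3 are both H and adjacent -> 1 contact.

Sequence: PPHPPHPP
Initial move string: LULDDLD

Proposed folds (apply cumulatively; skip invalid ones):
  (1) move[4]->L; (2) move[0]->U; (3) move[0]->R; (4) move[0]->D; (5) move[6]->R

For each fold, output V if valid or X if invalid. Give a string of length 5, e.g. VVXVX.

Answer: VVXXX

Derivation:
Initial: LULDDLD -> [(0, 0), (-1, 0), (-1, 1), (-2, 1), (-2, 0), (-2, -1), (-3, -1), (-3, -2)]
Fold 1: move[4]->L => LULDLLD VALID
Fold 2: move[0]->U => UULDLLD VALID
Fold 3: move[0]->R => RULDLLD INVALID (collision), skipped
Fold 4: move[0]->D => DULDLLD INVALID (collision), skipped
Fold 5: move[6]->R => UULDLLR INVALID (collision), skipped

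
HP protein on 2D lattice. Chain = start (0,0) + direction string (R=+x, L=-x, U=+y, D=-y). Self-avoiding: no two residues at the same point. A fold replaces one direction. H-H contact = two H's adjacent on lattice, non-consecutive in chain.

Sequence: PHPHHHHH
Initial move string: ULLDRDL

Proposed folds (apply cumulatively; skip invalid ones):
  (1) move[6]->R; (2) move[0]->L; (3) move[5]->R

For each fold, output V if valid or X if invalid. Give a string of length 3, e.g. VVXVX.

Initial: ULLDRDL -> [(0, 0), (0, 1), (-1, 1), (-2, 1), (-2, 0), (-1, 0), (-1, -1), (-2, -1)]
Fold 1: move[6]->R => ULLDRDR VALID
Fold 2: move[0]->L => LLLDRDR VALID
Fold 3: move[5]->R => LLLDRRR VALID

Answer: VVV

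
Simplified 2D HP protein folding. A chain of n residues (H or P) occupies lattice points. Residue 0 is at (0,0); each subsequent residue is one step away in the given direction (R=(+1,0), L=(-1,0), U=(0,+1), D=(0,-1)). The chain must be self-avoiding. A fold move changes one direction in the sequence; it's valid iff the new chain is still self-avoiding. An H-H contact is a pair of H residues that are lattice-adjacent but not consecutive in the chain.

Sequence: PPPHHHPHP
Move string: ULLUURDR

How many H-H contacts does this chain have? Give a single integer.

Positions: [(0, 0), (0, 1), (-1, 1), (-2, 1), (-2, 2), (-2, 3), (-1, 3), (-1, 2), (0, 2)]
H-H contact: residue 4 @(-2,2) - residue 7 @(-1, 2)

Answer: 1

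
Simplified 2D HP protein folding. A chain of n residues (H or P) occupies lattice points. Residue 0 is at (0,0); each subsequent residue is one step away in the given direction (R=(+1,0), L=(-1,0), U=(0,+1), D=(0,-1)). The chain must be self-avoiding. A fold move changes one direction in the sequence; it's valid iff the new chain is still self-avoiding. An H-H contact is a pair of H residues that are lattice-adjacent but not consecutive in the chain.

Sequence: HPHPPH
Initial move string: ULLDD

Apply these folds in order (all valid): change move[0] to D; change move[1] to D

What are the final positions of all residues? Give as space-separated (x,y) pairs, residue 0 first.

Answer: (0,0) (0,-1) (0,-2) (-1,-2) (-1,-3) (-1,-4)

Derivation:
Initial moves: ULLDD
Fold: move[0]->D => DLLDD (positions: [(0, 0), (0, -1), (-1, -1), (-2, -1), (-2, -2), (-2, -3)])
Fold: move[1]->D => DDLDD (positions: [(0, 0), (0, -1), (0, -2), (-1, -2), (-1, -3), (-1, -4)])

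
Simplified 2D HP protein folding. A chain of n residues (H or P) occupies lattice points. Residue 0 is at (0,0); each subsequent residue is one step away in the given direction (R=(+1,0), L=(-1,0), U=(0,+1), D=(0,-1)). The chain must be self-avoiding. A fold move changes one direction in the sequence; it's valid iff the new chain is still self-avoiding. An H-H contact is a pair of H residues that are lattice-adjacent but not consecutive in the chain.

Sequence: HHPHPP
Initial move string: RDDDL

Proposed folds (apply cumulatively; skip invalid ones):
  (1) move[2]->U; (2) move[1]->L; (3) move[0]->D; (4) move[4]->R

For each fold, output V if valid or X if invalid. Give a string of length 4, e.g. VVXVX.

Initial: RDDDL -> [(0, 0), (1, 0), (1, -1), (1, -2), (1, -3), (0, -3)]
Fold 1: move[2]->U => RDUDL INVALID (collision), skipped
Fold 2: move[1]->L => RLDDL INVALID (collision), skipped
Fold 3: move[0]->D => DDDDL VALID
Fold 4: move[4]->R => DDDDR VALID

Answer: XXVV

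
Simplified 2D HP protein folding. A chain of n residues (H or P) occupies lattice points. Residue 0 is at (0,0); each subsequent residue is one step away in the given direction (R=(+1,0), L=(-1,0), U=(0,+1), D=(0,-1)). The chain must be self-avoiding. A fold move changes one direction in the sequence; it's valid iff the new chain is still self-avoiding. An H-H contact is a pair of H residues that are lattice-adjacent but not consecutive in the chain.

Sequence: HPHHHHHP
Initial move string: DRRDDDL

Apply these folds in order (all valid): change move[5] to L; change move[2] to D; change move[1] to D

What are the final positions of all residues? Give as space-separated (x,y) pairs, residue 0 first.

Initial moves: DRRDDDL
Fold: move[5]->L => DRRDDLL (positions: [(0, 0), (0, -1), (1, -1), (2, -1), (2, -2), (2, -3), (1, -3), (0, -3)])
Fold: move[2]->D => DRDDDLL (positions: [(0, 0), (0, -1), (1, -1), (1, -2), (1, -3), (1, -4), (0, -4), (-1, -4)])
Fold: move[1]->D => DDDDDLL (positions: [(0, 0), (0, -1), (0, -2), (0, -3), (0, -4), (0, -5), (-1, -5), (-2, -5)])

Answer: (0,0) (0,-1) (0,-2) (0,-3) (0,-4) (0,-5) (-1,-5) (-2,-5)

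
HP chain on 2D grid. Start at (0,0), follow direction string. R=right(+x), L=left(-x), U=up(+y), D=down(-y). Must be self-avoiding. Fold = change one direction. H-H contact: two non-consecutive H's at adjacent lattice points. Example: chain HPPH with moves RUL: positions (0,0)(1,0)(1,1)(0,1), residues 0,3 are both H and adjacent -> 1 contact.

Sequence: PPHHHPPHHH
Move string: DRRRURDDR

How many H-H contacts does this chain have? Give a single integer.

Positions: [(0, 0), (0, -1), (1, -1), (2, -1), (3, -1), (3, 0), (4, 0), (4, -1), (4, -2), (5, -2)]
H-H contact: residue 4 @(3,-1) - residue 7 @(4, -1)

Answer: 1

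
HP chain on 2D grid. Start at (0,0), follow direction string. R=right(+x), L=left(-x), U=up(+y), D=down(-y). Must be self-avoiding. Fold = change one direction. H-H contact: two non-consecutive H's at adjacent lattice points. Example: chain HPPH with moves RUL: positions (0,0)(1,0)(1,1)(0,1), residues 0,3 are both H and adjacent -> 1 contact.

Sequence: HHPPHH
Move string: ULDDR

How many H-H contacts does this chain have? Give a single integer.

Positions: [(0, 0), (0, 1), (-1, 1), (-1, 0), (-1, -1), (0, -1)]
H-H contact: residue 0 @(0,0) - residue 5 @(0, -1)

Answer: 1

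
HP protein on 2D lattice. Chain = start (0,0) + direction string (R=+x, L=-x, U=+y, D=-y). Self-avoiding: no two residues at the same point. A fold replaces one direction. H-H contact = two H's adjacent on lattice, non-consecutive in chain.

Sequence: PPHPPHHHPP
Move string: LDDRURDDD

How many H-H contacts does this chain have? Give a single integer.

Positions: [(0, 0), (-1, 0), (-1, -1), (-1, -2), (0, -2), (0, -1), (1, -1), (1, -2), (1, -3), (1, -4)]
H-H contact: residue 2 @(-1,-1) - residue 5 @(0, -1)

Answer: 1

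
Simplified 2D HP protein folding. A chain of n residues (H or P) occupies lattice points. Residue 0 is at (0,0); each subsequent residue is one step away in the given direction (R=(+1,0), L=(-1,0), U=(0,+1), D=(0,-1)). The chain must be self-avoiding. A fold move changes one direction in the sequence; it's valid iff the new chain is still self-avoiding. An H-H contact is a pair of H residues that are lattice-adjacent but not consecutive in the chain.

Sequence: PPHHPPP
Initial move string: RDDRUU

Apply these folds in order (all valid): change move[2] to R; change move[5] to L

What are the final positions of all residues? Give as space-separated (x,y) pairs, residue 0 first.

Answer: (0,0) (1,0) (1,-1) (2,-1) (3,-1) (3,0) (2,0)

Derivation:
Initial moves: RDDRUU
Fold: move[2]->R => RDRRUU (positions: [(0, 0), (1, 0), (1, -1), (2, -1), (3, -1), (3, 0), (3, 1)])
Fold: move[5]->L => RDRRUL (positions: [(0, 0), (1, 0), (1, -1), (2, -1), (3, -1), (3, 0), (2, 0)])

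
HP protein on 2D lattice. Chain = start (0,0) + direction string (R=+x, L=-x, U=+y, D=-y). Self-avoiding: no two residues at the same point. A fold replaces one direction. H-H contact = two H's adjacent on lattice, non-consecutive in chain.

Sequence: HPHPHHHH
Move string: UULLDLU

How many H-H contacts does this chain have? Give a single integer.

Answer: 1

Derivation:
Positions: [(0, 0), (0, 1), (0, 2), (-1, 2), (-2, 2), (-2, 1), (-3, 1), (-3, 2)]
H-H contact: residue 4 @(-2,2) - residue 7 @(-3, 2)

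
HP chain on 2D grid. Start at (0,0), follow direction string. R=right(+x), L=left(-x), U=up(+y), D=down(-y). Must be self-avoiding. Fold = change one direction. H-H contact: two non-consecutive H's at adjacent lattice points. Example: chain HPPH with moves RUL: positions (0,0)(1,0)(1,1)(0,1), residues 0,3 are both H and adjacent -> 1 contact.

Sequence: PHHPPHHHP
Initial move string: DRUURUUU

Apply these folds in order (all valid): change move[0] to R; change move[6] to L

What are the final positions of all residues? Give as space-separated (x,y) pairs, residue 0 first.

Initial moves: DRUURUUU
Fold: move[0]->R => RRUURUUU (positions: [(0, 0), (1, 0), (2, 0), (2, 1), (2, 2), (3, 2), (3, 3), (3, 4), (3, 5)])
Fold: move[6]->L => RRUURULU (positions: [(0, 0), (1, 0), (2, 0), (2, 1), (2, 2), (3, 2), (3, 3), (2, 3), (2, 4)])

Answer: (0,0) (1,0) (2,0) (2,1) (2,2) (3,2) (3,3) (2,3) (2,4)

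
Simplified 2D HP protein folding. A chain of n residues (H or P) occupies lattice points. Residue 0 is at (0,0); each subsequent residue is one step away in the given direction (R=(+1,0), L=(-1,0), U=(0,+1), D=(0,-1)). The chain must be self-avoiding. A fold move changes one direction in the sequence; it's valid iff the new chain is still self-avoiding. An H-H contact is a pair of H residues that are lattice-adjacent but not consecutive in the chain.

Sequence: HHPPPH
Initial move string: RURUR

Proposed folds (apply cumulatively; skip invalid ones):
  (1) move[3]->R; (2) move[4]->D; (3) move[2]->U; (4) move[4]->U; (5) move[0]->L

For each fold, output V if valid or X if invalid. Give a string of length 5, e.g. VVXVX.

Answer: VVVVV

Derivation:
Initial: RURUR -> [(0, 0), (1, 0), (1, 1), (2, 1), (2, 2), (3, 2)]
Fold 1: move[3]->R => RURRR VALID
Fold 2: move[4]->D => RURRD VALID
Fold 3: move[2]->U => RUURD VALID
Fold 4: move[4]->U => RUURU VALID
Fold 5: move[0]->L => LUURU VALID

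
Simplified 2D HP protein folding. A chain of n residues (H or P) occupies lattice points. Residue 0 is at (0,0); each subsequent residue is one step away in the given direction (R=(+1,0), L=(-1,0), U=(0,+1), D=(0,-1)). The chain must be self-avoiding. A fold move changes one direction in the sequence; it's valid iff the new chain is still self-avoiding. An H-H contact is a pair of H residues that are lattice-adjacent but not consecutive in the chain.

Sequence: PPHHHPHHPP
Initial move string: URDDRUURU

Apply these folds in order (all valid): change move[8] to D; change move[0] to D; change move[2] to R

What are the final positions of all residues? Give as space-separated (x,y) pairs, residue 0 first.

Answer: (0,0) (0,-1) (1,-1) (2,-1) (2,-2) (3,-2) (3,-1) (3,0) (4,0) (4,-1)

Derivation:
Initial moves: URDDRUURU
Fold: move[8]->D => URDDRUURD (positions: [(0, 0), (0, 1), (1, 1), (1, 0), (1, -1), (2, -1), (2, 0), (2, 1), (3, 1), (3, 0)])
Fold: move[0]->D => DRDDRUURD (positions: [(0, 0), (0, -1), (1, -1), (1, -2), (1, -3), (2, -3), (2, -2), (2, -1), (3, -1), (3, -2)])
Fold: move[2]->R => DRRDRUURD (positions: [(0, 0), (0, -1), (1, -1), (2, -1), (2, -2), (3, -2), (3, -1), (3, 0), (4, 0), (4, -1)])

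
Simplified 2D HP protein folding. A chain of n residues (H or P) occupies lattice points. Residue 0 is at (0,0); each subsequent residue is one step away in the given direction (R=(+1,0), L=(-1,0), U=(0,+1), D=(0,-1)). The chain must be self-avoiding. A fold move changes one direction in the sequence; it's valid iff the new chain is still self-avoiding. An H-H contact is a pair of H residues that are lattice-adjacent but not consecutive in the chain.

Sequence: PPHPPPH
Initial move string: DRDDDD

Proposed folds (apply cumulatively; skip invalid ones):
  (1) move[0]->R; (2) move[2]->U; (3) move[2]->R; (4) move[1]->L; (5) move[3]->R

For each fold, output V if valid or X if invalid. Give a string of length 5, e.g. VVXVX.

Initial: DRDDDD -> [(0, 0), (0, -1), (1, -1), (1, -2), (1, -3), (1, -4), (1, -5)]
Fold 1: move[0]->R => RRDDDD VALID
Fold 2: move[2]->U => RRUDDD INVALID (collision), skipped
Fold 3: move[2]->R => RRRDDD VALID
Fold 4: move[1]->L => RLRDDD INVALID (collision), skipped
Fold 5: move[3]->R => RRRRDD VALID

Answer: VXVXV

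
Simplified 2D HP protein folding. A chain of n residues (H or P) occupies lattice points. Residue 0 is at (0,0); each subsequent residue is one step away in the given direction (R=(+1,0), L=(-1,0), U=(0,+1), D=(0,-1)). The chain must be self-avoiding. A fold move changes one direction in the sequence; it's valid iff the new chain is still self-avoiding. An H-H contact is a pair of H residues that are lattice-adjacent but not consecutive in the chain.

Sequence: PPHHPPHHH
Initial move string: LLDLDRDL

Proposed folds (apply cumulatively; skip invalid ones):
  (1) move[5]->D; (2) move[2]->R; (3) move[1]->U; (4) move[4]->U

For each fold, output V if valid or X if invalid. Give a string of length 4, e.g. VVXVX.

Answer: VXXX

Derivation:
Initial: LLDLDRDL -> [(0, 0), (-1, 0), (-2, 0), (-2, -1), (-3, -1), (-3, -2), (-2, -2), (-2, -3), (-3, -3)]
Fold 1: move[5]->D => LLDLDDDL VALID
Fold 2: move[2]->R => LLRLDDDL INVALID (collision), skipped
Fold 3: move[1]->U => LUDLDDDL INVALID (collision), skipped
Fold 4: move[4]->U => LLDLUDDL INVALID (collision), skipped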